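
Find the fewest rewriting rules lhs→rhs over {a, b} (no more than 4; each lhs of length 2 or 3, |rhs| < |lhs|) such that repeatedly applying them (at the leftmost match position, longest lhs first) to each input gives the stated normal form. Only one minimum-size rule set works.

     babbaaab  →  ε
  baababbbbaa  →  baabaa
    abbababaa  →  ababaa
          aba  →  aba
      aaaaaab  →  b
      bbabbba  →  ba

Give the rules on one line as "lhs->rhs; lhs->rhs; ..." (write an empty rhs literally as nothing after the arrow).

aaa->; bb->; bba->

  | babbaaab => baaab => bb => ε
  | baababbbbaa => baababbaa => baabaa
  | abbababaa => ababaa
  | aba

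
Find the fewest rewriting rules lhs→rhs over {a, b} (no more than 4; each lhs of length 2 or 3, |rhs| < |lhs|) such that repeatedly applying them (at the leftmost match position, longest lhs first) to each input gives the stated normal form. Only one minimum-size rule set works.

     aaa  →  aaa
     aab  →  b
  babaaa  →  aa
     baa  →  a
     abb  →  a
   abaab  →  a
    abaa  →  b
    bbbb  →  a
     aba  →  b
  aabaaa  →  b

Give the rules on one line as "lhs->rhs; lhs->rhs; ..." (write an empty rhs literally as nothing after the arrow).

ab->b; aba->ab; ba->; bb->a

  | aaa
  | aab => ab => b
  | babaaa => baaa => aa
  | baa => a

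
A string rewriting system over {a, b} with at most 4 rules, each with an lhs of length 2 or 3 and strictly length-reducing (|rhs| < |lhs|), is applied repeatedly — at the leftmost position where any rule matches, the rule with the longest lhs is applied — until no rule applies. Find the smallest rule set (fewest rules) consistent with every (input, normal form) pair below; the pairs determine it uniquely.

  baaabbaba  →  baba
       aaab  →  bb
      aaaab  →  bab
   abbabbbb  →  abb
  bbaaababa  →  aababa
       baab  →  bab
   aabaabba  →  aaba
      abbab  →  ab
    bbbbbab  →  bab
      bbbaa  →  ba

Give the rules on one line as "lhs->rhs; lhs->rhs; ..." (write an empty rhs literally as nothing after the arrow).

aaa->b; baa->ba; bba->; bbb->b

  | baaabbaba => baabbaba => babbaba => baba
  | aaab => bb
  | aaaab => bab
  | abbabbbb => abbbb => abb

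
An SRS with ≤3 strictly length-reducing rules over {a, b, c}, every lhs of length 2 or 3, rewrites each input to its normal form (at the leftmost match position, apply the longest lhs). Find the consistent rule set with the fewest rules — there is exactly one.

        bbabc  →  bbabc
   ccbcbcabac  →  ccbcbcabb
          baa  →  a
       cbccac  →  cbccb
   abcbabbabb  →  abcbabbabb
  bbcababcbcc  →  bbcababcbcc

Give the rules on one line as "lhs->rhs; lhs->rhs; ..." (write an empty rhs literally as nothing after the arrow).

  | bbabc
  | ccbcbcabac => ccbcbcabb
  | baa => a
  | cbccac => cbccb

ac->b; baa->a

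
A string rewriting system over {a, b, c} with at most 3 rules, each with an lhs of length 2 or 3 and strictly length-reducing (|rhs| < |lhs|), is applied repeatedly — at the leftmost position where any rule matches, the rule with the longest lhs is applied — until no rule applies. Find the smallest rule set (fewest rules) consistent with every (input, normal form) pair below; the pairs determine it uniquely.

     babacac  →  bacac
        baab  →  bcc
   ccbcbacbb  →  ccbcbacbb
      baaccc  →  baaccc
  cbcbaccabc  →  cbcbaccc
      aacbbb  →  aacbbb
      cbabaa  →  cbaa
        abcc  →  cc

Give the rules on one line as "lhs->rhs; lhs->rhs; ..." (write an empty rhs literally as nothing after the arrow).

aab->cc; ab->

  | babacac => bacac
  | baab => bcc
  | ccbcbacbb
  | baaccc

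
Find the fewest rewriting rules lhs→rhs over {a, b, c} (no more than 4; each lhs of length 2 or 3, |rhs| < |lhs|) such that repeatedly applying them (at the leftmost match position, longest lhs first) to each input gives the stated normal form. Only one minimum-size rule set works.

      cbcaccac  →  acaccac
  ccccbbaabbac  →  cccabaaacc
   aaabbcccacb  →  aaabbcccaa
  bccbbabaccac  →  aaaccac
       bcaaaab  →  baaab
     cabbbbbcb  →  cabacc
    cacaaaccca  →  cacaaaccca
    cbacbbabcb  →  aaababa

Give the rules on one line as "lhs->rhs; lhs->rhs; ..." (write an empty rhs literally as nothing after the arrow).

  | cbcaccac => acaccac
  | ccccbbaabbac => cccabaabbac => cccabaaacc
  | aaabbcccacb => aaabbcccaa
  | bccbbabaccac => bcababaccac => bbabaccac => acbaccac => aaaccac

bba->ac; bca->b; cb->a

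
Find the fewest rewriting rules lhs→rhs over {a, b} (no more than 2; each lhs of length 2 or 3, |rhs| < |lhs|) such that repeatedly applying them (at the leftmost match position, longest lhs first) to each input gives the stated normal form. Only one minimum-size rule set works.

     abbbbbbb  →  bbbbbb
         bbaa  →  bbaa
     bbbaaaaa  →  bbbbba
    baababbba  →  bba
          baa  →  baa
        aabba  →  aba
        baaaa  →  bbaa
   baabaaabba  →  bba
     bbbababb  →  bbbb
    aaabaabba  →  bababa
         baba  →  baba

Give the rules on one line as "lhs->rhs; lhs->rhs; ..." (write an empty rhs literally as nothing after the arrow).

aaa->ba; abb->b

  | abbbbbbb => bbbbbb
  | bbaa
  | bbbaaaaa => bbbbaaa => bbbbba
  | baababbba => baabbba => babba => bba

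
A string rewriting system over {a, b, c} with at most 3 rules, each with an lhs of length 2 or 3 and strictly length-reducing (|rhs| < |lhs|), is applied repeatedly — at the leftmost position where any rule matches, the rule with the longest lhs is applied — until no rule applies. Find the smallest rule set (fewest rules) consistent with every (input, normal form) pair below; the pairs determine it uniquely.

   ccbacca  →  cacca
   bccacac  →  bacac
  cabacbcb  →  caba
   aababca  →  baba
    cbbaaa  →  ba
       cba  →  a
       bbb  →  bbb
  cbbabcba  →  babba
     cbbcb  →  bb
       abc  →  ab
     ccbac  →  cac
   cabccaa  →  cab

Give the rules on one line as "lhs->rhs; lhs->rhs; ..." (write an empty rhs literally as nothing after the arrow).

  | ccbacca => cacca
  | bccacac => bcacac => bacac
  | cabacbcb => cabacb => caba
  | aababca => babca => baba

aa->; bc->b; cb->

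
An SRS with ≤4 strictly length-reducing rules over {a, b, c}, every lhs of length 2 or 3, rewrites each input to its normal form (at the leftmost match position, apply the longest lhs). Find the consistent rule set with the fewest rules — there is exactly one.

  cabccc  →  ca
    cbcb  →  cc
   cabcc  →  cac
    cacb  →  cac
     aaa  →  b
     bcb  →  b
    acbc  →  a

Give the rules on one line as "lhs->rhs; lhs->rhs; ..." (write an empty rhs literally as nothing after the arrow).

  | cabccc => cacc => ca
  | cbcb => ccb => cc
  | cabcc => cac
  | cacb => cac

aaa->b; acc->a; bc->; cb->c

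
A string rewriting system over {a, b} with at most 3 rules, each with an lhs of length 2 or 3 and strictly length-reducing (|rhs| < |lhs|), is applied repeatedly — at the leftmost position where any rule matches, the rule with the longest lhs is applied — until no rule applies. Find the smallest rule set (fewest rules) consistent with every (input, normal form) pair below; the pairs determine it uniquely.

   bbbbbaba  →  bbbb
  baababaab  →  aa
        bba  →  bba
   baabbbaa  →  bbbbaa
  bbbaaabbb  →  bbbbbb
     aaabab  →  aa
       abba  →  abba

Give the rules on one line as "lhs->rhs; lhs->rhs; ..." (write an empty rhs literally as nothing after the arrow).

aaa->; aab->b; bab->aa

  | bbbbbaba => bbbbaaa => bbbb
  | baababaab => bbabaab => baaaab => bab => aa
  | bba
  | baabbbaa => bbbbaa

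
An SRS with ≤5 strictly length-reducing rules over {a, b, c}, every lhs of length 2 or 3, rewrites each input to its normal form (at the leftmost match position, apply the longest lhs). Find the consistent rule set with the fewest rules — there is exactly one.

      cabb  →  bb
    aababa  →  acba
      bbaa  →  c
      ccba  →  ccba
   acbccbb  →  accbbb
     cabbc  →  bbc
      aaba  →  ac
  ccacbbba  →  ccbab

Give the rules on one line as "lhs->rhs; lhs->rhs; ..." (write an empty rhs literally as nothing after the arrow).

  | cabb => bb
  | aababa => acba
  | bbaa => aba => c
  | ccba

aba->c; bba->ab; bcc->cb; ca->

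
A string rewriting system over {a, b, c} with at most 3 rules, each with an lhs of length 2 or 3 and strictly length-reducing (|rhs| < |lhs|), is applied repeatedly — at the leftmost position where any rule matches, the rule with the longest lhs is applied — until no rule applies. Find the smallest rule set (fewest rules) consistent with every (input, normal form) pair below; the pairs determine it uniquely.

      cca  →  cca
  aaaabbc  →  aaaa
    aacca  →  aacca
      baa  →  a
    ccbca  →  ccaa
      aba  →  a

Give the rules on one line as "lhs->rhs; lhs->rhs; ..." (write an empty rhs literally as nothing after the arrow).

ba->; bc->a

  | cca
  | aaaabbc => aaaaba => aaaa
  | aacca
  | baa => a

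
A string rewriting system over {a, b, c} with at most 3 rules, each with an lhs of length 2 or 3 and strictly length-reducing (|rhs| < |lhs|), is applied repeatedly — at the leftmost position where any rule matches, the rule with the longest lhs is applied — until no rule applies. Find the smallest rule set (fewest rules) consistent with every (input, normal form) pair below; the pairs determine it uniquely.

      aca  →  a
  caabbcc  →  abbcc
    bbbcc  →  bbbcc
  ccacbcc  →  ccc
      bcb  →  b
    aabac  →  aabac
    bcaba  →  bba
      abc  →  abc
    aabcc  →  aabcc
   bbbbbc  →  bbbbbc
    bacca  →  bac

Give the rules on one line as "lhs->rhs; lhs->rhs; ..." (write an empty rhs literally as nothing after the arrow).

  | aca => a
  | caabbcc => abbcc
  | bbbcc
  | ccacbcc => ccbcc => ccc

ca->; cb->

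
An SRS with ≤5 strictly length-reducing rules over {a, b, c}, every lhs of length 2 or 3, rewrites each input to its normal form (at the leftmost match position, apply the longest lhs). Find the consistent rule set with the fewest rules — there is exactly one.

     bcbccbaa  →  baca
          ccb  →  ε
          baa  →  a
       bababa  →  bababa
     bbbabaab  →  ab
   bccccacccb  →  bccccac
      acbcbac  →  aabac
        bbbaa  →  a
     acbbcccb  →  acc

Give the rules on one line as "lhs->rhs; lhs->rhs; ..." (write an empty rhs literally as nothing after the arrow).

baa->a; bb->; cbc->a; ccb->

  | bcbccbaa => bacbaa => baca
  | ccb => ε
  | baa => a
  | bababa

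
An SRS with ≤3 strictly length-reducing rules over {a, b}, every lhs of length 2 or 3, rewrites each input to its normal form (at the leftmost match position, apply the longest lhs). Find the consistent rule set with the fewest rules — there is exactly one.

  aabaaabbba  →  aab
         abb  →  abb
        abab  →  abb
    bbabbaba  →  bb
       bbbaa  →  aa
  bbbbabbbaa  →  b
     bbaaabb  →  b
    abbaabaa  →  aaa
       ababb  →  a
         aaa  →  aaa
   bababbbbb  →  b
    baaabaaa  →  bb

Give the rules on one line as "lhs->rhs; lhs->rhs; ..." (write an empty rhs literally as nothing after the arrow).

ba->b; bbb->

  | aabaaabbba => aabaabbba => aababbba => aabbbba => aaba => aab
  | abb
  | abab => abb
  | bbabbaba => bbbbaba => baba => bba => bb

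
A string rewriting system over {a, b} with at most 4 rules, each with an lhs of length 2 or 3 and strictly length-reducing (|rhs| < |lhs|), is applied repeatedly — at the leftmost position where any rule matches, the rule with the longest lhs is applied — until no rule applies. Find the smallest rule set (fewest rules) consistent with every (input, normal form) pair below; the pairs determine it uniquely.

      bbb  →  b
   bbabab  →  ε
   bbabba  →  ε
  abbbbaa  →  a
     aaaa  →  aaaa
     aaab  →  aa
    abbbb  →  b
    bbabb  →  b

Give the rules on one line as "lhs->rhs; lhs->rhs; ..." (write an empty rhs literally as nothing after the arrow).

ab->; ba->; bb->

  | bbb => b
  | bbabab => abab => ab => ε
  | bbabba => abba => ba => ε
  | abbbbaa => bbbaa => baa => a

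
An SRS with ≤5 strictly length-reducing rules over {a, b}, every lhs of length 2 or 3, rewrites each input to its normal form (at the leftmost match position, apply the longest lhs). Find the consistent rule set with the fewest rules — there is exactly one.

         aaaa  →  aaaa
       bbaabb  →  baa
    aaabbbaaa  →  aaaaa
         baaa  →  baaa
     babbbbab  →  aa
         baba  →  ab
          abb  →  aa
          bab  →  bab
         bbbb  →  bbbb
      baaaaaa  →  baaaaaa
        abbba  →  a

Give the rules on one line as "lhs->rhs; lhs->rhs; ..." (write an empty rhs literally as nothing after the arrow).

  | aaaa
  | bbaabb => ababb => babb => baa
  | aaabbbaaa => abbaaa => aaaaa
  | baaa

aab->; aba->ba; abb->aa; bba->ab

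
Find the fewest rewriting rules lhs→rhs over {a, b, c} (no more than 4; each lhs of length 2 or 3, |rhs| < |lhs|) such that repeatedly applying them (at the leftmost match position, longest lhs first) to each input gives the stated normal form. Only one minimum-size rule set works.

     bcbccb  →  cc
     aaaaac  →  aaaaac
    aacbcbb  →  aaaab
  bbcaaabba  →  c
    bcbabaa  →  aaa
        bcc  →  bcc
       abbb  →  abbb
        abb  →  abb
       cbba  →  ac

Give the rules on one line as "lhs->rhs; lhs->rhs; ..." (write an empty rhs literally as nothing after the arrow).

ba->c; ca->c; cb->a

  | bcbccb => baccb => cccb => cca => cc
  | aaaaac
  | aacbcbb => aaacbb => aaaab
  | bbcaaabba => bbcaabba => bbcabba => bbcbba => bbaba => bcba => baa => ca => c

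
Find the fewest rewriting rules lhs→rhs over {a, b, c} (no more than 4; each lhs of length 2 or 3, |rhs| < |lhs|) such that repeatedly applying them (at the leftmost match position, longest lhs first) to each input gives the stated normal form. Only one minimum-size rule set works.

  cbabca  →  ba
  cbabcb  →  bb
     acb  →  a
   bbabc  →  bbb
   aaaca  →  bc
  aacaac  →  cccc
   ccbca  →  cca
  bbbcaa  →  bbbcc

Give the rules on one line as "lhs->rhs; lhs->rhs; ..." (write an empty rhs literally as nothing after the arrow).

  | cbabca => abca => ba
  | cbabcb => abcb => bb
  | acb => a
  | bbabc => bbb

aa->c; abc->b; cac->ba; cb->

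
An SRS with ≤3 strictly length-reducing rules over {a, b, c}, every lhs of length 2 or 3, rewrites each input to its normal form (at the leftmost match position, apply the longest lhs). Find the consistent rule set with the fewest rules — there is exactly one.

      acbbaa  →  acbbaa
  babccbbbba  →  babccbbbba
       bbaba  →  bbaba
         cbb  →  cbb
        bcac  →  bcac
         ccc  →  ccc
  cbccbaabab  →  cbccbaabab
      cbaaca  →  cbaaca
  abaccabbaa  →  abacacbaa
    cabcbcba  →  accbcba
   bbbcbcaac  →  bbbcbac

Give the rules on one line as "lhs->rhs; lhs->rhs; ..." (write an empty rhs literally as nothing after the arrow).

caa->a; cab->ac

  | acbbaa
  | babccbbbba
  | bbaba
  | cbb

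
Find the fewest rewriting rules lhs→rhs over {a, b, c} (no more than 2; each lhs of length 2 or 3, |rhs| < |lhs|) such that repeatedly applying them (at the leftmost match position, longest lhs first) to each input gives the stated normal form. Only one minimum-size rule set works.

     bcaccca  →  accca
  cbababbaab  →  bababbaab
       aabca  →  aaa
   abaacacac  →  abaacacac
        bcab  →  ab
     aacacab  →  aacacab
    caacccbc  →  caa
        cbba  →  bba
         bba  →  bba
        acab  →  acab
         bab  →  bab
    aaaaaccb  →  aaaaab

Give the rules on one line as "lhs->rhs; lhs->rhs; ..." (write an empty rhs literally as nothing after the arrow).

  | bcaccca => accca
  | cbababbaab => bababbaab
  | aabca => aaa
  | abaacacac

bc->; cb->b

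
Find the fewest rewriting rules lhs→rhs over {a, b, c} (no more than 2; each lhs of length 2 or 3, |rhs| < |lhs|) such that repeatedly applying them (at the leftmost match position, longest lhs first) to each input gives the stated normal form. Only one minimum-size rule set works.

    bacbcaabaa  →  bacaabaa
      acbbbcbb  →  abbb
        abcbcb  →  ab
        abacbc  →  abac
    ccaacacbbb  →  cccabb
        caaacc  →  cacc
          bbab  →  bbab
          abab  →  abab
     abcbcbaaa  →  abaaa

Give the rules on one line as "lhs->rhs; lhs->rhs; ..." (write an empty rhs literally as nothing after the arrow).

  | bacbcaabaa => bacaabaa
  | acbbbcbb => abbcbb => abbb
  | abcbcb => abcb => ab
  | abacbc => abac

aac->c; cb->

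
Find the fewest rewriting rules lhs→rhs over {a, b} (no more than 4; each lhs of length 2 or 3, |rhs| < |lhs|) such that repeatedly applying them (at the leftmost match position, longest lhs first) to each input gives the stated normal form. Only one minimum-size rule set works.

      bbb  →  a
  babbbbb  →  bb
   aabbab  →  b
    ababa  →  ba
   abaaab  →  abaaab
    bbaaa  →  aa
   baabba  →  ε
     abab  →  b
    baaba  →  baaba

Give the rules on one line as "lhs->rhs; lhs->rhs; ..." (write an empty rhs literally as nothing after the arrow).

  | bbb => a
  | babbbbb => bbbbbb => abbb => bb
  | aabbab => abab => abb => b
  | ababa => abba => ba

abb->b; bab->bb; bba->; bbb->a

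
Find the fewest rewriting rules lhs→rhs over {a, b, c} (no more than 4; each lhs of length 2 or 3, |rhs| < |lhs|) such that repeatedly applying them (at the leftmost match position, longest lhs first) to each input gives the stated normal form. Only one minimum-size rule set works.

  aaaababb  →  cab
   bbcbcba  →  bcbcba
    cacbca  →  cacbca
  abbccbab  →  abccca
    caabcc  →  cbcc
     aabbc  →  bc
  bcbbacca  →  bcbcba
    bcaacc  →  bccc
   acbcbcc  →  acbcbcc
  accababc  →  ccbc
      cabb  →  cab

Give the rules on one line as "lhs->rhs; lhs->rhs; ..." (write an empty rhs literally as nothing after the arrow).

  | aaaababb => aababb => babb => cab
  | bbcbcba => bcbcba
  | cacbca
  | abbccbab => abccbab => abccca

aa->; acc->cb; bab->ca; bb->b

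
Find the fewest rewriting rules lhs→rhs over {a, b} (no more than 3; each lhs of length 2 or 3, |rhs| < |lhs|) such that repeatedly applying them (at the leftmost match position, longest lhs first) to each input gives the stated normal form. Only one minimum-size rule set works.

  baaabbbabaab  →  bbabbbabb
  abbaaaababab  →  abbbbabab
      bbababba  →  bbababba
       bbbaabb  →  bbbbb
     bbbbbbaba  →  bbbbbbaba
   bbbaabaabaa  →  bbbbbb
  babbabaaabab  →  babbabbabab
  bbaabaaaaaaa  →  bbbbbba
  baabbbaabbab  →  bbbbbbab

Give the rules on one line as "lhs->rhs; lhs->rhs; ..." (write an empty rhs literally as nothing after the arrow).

aa->b; aab->b

  | baaabbbabaab => bbabbbabaab => bbabbbabb
  | abbaaaababab => abbbaababab => abbbbabab
  | bbababba
  | bbbaabb => bbbbb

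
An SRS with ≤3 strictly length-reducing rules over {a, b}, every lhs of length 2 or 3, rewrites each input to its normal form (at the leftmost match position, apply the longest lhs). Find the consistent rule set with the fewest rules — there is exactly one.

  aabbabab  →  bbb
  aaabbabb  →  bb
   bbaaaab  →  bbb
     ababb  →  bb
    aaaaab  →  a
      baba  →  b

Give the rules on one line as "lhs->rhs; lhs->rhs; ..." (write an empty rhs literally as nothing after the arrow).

aa->; ab->a

  | aabbabab => bbabab => bbaab => bbb
  | aaabbabb => abbabb => ababb => aabb => bb
  | bbaaaab => bbaab => bbb
  | ababb => aabb => bb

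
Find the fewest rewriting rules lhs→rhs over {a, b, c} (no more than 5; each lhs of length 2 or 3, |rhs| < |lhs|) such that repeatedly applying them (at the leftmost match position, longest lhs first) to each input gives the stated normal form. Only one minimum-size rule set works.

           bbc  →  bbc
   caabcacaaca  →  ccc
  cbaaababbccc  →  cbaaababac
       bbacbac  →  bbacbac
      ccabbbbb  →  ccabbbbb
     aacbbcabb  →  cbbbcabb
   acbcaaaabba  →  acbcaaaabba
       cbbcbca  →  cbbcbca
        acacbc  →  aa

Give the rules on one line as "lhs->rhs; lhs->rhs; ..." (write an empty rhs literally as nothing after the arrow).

aac->cb; aca->cc; bcc->a; ccb->aa

  | bbc
  | caabcacaaca => caabcccaca => caaacaca => cacbaca => cacbcc => caca => ccc
  | cbaaababbccc => cbaaababac
  | bbacbac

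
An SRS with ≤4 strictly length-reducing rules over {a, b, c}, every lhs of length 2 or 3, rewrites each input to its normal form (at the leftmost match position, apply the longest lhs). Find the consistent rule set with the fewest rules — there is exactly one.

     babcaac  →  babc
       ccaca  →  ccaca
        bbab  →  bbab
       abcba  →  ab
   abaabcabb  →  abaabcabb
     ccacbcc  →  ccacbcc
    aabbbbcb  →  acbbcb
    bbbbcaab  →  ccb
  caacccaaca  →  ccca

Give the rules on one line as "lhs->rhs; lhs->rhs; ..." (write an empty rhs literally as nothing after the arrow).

  | babcaac => babc
  | ccaca
  | bbab
  | abcba => ab

aac->ac; bbb->cb; caa->; cba->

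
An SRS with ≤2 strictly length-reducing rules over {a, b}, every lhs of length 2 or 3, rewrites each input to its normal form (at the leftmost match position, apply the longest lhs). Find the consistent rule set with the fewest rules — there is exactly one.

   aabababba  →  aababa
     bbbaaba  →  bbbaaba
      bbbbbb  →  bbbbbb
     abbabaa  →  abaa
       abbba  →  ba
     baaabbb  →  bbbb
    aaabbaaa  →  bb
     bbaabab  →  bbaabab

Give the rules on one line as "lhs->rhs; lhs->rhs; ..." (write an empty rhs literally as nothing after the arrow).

aaa->; abb->

  | aabababba => aababa
  | bbbaaba
  | bbbbbb
  | abbabaa => abaa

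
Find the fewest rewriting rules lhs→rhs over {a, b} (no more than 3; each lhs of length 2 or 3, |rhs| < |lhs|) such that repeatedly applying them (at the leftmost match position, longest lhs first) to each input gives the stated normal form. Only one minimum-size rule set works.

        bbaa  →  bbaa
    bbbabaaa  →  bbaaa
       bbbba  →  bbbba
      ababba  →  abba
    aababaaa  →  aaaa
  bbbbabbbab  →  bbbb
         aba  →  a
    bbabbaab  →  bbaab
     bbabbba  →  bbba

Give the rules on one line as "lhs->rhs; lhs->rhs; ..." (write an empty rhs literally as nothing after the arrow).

aba->a; bab->

  | bbaa
  | bbbabaaa => bbaaa
  | bbbba
  | ababba => abba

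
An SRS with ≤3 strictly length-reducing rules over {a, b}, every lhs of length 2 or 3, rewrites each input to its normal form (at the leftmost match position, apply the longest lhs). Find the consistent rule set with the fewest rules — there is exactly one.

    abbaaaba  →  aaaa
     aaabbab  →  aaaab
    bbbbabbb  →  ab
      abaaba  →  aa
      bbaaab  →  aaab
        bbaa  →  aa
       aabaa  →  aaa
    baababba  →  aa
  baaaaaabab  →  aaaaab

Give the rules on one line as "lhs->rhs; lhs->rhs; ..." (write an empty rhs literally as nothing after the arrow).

ba->; bb->

  | abbaaaba => aaaaba => aaaa
  | aaabbab => aaaab
  | bbbbabbb => bbabbb => abbb => ab
  | abaaba => aaba => aa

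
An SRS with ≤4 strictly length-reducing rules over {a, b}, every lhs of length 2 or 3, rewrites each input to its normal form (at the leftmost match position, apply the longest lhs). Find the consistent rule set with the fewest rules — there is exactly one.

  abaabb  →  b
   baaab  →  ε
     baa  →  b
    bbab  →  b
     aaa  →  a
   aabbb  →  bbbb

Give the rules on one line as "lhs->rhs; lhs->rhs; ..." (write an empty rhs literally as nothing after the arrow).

  | abaabb => aaabb => babb => b
  | baaab => aaab => bab => ε
  | baa => aa => b
  | bbab => b

aa->b; ba->a; bab->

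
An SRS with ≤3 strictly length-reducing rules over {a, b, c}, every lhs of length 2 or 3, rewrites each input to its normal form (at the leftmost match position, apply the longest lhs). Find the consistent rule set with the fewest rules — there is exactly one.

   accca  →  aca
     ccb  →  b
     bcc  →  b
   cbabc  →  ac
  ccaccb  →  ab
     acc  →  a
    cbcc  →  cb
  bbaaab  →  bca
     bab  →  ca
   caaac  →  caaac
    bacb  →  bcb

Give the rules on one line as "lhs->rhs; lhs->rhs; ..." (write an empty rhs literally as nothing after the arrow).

ba->b; bab->ca; cc->

  | accca => aca
  | ccb => b
  | bcc => b
  | cbabc => ccac => ac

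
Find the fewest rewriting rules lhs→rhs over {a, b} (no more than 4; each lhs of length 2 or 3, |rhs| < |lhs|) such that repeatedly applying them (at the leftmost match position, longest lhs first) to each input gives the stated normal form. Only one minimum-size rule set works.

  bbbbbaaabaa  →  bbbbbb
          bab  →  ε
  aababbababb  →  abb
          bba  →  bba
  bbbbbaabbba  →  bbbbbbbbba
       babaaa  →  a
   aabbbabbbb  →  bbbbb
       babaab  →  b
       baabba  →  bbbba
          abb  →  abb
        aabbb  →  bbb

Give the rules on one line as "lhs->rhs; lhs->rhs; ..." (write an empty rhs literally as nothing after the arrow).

  | bbbbbaaabaa => bbbbbbabaa => bbbbbaa => bbbbbb
  | bab => ε
  | aababbababb => babbababb => bababb => abb
  | bba

aa->; baa->bb; bab->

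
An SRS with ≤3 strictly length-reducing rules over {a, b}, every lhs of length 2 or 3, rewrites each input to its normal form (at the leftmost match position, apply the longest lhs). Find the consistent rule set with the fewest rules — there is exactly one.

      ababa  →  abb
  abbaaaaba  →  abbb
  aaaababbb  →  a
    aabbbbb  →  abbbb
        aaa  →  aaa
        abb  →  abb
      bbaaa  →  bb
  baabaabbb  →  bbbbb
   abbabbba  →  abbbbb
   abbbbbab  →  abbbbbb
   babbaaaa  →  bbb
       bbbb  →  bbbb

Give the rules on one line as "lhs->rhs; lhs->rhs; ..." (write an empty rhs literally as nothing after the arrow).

  | ababa => abba => abb
  | abbaaaaba => abbaaaba => abbaaba => abbaba => abbba => abbb
  | aaaababbb => aaaabbb => aaabb => aab => a
  | aabbbbb => abbbb

aab->a; ba->b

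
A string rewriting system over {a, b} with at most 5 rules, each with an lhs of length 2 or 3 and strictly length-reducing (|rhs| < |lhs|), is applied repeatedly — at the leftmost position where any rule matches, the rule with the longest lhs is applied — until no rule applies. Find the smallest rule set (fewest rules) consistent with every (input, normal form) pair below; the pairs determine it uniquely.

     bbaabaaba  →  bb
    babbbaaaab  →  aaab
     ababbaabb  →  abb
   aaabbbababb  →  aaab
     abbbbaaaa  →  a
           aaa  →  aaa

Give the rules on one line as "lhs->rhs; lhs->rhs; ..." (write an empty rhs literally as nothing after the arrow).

  | bbaabaaba => babaaba => bbaaba => baba => bba => bb
  | babbbaaaab => bbbbaaaab => baaaab => aaab
  | ababbaabb => bbbbaabb => baabb => abb
  | aaabbbababb => aaaababb => aaabbbb => aaab

aba->bb; ba->b; baa->a; bbb->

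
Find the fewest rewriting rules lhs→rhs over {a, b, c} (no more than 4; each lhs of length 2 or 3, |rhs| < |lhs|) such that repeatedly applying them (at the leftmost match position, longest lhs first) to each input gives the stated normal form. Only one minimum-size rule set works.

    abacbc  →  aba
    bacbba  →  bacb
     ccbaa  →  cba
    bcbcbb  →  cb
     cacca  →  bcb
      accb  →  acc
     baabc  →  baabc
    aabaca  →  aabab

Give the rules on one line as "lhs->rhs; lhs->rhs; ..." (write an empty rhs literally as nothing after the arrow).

  | abacbc => aba
  | bacbba => bacca => bacb
  | ccbaa => ccaa => cba
  | bcbcbb => bbb => cb

bb->c; ca->b; cbc->; ccb->cc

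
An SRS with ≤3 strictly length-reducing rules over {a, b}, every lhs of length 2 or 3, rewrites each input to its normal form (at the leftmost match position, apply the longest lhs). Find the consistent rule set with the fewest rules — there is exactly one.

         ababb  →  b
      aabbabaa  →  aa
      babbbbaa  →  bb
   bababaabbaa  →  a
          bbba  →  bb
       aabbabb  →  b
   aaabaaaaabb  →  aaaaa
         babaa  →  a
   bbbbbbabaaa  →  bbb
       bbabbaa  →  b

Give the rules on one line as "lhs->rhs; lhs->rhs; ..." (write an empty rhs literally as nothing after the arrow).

  | ababb => abb => b
  | aabbabaa => ababaa => abaa => aa
  | babbbbaa => bbbbaa => bbba => bb
  | bababaabbaa => babaabbaa => baabbaa => abbaa => baa => a

ab->; ba->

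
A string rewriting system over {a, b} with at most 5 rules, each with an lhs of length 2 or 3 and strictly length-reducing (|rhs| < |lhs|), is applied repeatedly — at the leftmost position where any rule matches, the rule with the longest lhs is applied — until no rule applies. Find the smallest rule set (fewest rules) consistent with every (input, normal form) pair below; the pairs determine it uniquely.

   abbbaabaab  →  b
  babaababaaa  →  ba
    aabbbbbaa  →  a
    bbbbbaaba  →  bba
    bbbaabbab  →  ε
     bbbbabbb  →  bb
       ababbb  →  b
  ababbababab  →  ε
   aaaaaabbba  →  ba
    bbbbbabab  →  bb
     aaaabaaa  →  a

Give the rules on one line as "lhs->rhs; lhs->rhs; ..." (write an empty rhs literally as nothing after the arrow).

aa->a; ab->; abb->; bbb->

  | abbbaabaab => baabaab => babaab => baab => bab => b
  | babaababaaa => baababaaa => bababaaa => babaaa => baaa => baa => ba
  | aabbbbbaa => abbbbbaa => bbbaa => aa => a
  | bbbbbaaba => bbaaba => bbaba => bba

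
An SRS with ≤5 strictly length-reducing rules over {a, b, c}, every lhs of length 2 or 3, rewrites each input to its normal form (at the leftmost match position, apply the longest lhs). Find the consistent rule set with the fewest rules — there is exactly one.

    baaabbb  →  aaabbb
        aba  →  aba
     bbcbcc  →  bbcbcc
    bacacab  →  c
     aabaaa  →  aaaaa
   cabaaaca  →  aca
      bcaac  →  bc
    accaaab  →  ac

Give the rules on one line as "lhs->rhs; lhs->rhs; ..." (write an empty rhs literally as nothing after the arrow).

  | baaabbb => aaabbb
  | aba
  | bbcbcc
  | bacacab => caacab => cab => c

baa->aa; bac->ca; caa->; cab->c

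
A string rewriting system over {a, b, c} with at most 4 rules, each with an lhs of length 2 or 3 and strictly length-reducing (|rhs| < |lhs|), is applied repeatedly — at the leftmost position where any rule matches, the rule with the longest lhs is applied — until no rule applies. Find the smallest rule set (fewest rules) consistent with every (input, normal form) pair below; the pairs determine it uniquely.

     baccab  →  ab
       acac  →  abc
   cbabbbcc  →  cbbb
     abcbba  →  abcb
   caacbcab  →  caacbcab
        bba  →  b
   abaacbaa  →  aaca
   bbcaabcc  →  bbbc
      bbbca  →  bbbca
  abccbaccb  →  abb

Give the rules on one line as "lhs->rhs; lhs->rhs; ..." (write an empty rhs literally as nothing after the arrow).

  | baccab => ccab => ab
  | acac => abc
  | cbabbbcc => cbbbcc => cbbb
  | abcbba => abcb

aab->ac; ba->; cac->bc; cc->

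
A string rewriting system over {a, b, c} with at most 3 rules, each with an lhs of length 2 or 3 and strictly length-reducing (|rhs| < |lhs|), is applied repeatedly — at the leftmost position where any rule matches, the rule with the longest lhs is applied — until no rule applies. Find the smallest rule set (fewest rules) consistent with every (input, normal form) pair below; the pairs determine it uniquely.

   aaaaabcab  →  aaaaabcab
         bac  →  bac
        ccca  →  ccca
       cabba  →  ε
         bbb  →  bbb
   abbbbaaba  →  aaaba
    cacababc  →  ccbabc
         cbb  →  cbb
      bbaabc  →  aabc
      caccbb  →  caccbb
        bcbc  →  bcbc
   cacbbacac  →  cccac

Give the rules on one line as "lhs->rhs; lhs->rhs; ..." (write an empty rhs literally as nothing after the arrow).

aca->c; bba->a; caa->

  | aaaaabcab
  | bac
  | ccca
  | cabba => caa => ε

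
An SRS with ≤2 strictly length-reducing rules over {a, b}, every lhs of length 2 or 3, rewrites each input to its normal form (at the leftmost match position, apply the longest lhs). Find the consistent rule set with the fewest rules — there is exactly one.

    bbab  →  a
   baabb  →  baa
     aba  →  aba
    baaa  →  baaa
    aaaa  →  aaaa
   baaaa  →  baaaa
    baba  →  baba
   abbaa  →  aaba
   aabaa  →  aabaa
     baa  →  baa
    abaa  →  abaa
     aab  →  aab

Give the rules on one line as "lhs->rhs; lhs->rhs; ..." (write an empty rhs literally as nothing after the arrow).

bb->; bba->ab

  | bbab => abb => a
  | baabb => baa
  | aba
  | baaa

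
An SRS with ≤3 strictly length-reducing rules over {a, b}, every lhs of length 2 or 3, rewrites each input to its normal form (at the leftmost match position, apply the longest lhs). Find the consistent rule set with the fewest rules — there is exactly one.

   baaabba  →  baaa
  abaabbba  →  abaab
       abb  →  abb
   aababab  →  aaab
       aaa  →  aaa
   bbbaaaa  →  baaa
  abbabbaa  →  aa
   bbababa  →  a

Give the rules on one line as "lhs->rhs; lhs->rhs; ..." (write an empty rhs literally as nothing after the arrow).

bab->; bba->

  | baaabba => baaa
  | abaabbba => abaab
  | abb
  | aababab => aaab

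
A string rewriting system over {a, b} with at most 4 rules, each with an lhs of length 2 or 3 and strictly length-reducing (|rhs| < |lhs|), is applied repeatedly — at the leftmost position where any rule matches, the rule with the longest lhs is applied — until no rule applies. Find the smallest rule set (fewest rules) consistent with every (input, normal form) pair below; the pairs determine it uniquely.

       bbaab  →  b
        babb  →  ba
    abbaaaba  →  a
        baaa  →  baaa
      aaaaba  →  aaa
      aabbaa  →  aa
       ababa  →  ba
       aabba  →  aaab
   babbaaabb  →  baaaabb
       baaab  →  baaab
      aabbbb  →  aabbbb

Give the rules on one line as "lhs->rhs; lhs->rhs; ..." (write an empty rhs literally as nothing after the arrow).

  | bbaab => abab => b
  | babb => bab => ba
  | abbaaaba => aabaaba => aaba => a
  | baaa

aba->; bab->ba; bba->ab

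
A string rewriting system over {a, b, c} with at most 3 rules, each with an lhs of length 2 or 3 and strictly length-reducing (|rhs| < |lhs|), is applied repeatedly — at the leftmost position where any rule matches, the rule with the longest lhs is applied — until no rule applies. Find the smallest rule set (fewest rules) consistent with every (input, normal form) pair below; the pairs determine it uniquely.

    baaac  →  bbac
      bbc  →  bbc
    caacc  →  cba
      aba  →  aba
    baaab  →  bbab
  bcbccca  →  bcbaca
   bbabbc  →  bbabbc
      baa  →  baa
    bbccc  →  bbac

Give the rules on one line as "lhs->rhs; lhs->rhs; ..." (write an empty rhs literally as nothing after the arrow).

  | baaac => bbac
  | bbc
  | caacc => caaa => cba
  | aba

aaa->ba; cc->a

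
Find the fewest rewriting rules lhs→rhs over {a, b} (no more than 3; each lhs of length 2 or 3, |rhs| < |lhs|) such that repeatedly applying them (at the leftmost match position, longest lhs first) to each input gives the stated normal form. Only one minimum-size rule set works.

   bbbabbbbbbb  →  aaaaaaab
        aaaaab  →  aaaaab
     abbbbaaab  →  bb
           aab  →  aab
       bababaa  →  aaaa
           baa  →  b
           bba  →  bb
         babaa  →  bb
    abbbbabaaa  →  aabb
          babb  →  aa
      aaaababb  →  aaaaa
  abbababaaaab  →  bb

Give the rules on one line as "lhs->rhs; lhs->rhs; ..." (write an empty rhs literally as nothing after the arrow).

aba->b; ba->b; bbb->aa

  | bbbabbbbbbb => aaabbbbbbb => aaaaabbbb => aaaaaaab
  | aaaaab
  | abbbbaaab => aaabaaab => aabaab => abab => bb
  | aab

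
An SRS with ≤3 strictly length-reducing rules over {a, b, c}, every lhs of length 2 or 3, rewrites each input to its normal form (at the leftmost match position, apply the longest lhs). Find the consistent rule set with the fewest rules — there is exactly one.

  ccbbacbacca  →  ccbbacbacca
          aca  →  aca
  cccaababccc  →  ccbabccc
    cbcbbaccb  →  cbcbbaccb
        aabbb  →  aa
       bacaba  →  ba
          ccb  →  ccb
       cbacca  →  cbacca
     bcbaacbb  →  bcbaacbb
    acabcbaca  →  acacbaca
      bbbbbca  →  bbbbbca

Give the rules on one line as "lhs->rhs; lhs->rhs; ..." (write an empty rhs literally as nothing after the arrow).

aab->aa; caa->; cab->ca

  | ccbbacbacca
  | aca
  | cccaababccc => ccbabccc
  | cbcbbaccb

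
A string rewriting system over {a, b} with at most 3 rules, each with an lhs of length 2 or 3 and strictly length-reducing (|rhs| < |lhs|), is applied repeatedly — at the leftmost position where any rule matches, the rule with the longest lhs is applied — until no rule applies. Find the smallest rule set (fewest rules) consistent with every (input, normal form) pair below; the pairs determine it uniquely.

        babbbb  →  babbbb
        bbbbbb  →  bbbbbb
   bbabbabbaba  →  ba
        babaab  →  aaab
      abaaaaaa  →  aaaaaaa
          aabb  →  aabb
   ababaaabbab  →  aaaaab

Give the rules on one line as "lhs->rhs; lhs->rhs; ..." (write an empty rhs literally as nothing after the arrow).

  | babbbb
  | bbbbbb
  | bbabbabbaba => bbabbaba => bbaba => ba
  | babaab => baaab => aaab

baa->aa; bba->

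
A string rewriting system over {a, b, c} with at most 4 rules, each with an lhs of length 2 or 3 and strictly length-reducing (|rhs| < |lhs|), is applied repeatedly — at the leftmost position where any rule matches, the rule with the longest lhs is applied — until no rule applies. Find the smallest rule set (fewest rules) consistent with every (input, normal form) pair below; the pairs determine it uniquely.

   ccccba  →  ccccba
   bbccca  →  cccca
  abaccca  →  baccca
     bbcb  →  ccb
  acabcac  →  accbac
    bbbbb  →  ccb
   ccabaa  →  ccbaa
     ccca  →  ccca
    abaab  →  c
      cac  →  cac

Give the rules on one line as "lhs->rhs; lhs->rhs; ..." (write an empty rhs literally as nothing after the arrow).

ab->b; abc->cb; bb->c

  | ccccba
  | bbccca => cccca
  | abaccca => baccca
  | bbcb => ccb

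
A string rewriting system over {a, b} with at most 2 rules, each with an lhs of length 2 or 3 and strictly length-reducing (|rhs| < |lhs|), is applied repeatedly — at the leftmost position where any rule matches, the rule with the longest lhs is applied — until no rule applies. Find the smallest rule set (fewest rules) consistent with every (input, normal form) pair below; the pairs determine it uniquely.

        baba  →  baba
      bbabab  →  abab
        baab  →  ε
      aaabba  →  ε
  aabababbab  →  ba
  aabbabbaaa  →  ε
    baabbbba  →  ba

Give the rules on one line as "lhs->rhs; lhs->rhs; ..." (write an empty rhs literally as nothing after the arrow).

  | baba
  | bbabab => abab
  | baab => bb => ε
  | aaabba => abba => aa => ε

aa->; bb->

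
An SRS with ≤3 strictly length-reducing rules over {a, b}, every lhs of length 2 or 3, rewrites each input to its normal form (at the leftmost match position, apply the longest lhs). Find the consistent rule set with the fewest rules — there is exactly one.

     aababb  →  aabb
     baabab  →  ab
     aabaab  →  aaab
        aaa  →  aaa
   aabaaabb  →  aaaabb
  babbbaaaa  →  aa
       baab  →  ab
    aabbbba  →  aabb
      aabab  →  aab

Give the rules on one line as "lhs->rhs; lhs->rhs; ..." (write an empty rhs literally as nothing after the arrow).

  | aababb => aabb
  | baabab => abab => ab
  | aabaab => aaab
  | aaa

ba->; bba->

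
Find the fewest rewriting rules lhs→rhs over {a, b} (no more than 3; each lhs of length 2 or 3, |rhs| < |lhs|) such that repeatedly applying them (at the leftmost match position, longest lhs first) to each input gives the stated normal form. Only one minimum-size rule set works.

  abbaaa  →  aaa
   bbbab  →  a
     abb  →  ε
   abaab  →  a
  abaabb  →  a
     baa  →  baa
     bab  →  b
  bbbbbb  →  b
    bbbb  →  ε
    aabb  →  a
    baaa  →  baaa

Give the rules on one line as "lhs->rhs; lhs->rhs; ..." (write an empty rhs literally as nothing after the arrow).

  | abbaaa => aaa
  | bbbab => aab => a
  | abb => ε
  | abaab => aab => a

ab->; abb->; bbb->a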